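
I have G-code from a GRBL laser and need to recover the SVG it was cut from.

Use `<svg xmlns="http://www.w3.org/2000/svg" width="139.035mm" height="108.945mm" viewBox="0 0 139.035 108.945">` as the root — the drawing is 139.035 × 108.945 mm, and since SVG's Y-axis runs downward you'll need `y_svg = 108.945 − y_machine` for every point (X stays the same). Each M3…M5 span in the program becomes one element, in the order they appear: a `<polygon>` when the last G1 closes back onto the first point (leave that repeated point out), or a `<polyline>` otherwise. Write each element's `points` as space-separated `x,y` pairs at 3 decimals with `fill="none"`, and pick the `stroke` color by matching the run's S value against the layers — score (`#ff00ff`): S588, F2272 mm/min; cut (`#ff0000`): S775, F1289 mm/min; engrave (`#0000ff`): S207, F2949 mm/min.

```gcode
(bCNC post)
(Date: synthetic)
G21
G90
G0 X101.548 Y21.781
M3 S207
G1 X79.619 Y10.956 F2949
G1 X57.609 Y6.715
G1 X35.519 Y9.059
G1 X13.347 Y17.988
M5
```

Each laser-on run becomes one SVG element. Flip Y back into SVG space with y_svg = 108.945 − y_machine. Every run uses S207, so all elements get stroke `#0000ff` (engrave).

Run 1: The run is open, so emit a `<polyline>` with points (Y-flipped): 101.548,87.164 79.619,97.989 57.609,102.230 35.519,99.886 13.347,90.957.

<svg xmlns="http://www.w3.org/2000/svg" width="139.035mm" height="108.945mm" viewBox="0 0 139.035 108.945">
  <polyline points="101.548,87.164 79.619,97.989 57.609,102.230 35.519,99.886 13.347,90.957" fill="none" stroke="#0000ff"/>
</svg>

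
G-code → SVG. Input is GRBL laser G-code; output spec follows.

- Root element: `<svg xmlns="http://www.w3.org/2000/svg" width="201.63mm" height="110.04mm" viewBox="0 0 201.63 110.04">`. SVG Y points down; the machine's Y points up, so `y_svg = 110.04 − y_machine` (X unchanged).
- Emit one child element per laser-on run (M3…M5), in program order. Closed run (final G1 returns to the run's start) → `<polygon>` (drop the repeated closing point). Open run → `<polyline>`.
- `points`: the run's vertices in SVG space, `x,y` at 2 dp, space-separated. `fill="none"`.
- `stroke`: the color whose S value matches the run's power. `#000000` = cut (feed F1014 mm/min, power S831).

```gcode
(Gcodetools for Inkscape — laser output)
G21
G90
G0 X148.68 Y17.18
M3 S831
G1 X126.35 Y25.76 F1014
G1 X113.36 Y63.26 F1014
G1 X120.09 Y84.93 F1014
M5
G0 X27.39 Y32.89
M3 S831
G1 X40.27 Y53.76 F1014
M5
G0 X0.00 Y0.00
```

y_svg = 110.04 − y_m. Every run uses S831, so all elements get stroke `#000000` (cut).

[1] open run; points: 148.68,92.86 126.35,84.28 113.36,46.78 120.09,25.11

[2] open run; points: 27.39,77.15 40.27,56.28

<svg xmlns="http://www.w3.org/2000/svg" width="201.63mm" height="110.04mm" viewBox="0 0 201.63 110.04">
  <polyline points="148.68,92.86 126.35,84.28 113.36,46.78 120.09,25.11" fill="none" stroke="#000000"/>
  <polyline points="27.39,77.15 40.27,56.28" fill="none" stroke="#000000"/>
</svg>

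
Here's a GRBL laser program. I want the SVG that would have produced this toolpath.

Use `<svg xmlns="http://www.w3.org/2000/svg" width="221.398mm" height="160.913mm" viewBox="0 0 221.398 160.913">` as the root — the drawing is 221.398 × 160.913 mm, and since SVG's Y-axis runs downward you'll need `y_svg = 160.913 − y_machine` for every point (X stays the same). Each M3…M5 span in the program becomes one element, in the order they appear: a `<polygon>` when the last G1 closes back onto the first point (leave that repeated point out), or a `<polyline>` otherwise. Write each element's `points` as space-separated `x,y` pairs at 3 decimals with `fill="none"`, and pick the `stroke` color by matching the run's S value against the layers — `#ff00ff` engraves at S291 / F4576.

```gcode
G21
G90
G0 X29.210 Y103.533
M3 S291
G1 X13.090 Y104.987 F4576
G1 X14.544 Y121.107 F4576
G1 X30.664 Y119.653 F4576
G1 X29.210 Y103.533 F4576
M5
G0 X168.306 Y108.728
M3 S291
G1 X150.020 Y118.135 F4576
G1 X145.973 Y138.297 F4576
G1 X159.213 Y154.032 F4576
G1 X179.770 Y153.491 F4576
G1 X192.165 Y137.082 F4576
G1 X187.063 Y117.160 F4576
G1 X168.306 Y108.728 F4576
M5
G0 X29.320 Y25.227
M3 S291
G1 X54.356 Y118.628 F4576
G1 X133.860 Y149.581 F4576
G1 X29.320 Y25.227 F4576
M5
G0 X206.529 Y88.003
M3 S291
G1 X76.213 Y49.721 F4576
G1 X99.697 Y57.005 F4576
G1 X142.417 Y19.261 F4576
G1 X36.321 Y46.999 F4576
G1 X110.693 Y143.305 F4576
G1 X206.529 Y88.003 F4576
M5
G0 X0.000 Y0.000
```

y_svg = 160.913 − y_m. Every run uses S291, so all elements get stroke `#ff00ff` (engrave).

[1] closed run; points: 29.210,57.380 13.090,55.926 14.544,39.806 30.664,41.260

[2] closed run; points: 168.306,52.185 150.020,42.778 145.973,22.616 159.213,6.881 179.770,7.422 192.165,23.831 187.063,43.753

[3] closed run; points: 29.320,135.686 54.356,42.285 133.860,11.332

[4] closed run; points: 206.529,72.910 76.213,111.192 99.697,103.908 142.417,141.652 36.321,113.914 110.693,17.608

<svg xmlns="http://www.w3.org/2000/svg" width="221.398mm" height="160.913mm" viewBox="0 0 221.398 160.913">
  <polygon points="29.210,57.380 13.090,55.926 14.544,39.806 30.664,41.260" fill="none" stroke="#ff00ff"/>
  <polygon points="168.306,52.185 150.020,42.778 145.973,22.616 159.213,6.881 179.770,7.422 192.165,23.831 187.063,43.753" fill="none" stroke="#ff00ff"/>
  <polygon points="29.320,135.686 54.356,42.285 133.860,11.332" fill="none" stroke="#ff00ff"/>
  <polygon points="206.529,72.910 76.213,111.192 99.697,103.908 142.417,141.652 36.321,113.914 110.693,17.608" fill="none" stroke="#ff00ff"/>
</svg>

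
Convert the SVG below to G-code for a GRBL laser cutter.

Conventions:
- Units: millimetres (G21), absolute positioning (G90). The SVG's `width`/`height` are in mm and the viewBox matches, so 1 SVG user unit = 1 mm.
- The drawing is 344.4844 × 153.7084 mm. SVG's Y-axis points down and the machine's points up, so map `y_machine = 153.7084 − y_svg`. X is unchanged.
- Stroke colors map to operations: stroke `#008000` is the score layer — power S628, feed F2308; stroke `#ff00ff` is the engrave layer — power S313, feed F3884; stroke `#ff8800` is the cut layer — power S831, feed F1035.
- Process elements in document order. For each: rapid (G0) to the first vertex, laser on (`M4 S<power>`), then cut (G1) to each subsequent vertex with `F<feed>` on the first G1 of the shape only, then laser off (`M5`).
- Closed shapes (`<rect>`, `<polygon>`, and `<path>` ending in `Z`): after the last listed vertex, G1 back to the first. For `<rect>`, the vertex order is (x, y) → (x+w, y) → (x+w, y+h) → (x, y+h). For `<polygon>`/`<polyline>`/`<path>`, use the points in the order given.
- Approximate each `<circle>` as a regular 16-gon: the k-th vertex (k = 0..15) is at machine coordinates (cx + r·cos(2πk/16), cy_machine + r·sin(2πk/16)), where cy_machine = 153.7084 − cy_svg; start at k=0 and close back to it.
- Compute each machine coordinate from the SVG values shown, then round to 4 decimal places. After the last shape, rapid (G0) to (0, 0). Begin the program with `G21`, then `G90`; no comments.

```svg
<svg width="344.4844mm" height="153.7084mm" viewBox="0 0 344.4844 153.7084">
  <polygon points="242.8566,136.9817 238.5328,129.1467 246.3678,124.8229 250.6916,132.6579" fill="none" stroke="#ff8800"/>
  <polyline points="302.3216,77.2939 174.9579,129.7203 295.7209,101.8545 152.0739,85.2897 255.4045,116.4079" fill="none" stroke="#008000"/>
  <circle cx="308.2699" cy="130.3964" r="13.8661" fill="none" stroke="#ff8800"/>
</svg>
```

Since the viewBox matches the mm dimensions, user units are millimetres directly. The only transform is the Y-flip y_m = 153.7084 − y_svg.

Shape 1 is a regular polygon drawn with `<polygon>`. Its stroke #ff8800 means cut at S831, F1035. After flipping Y the toolpath is (242.8566,16.7267) → (238.5328,24.5617) → (246.3678,28.8855) → (250.6916,21.0505) → (242.8566,16.7267), returning to the start.

Shape 2 is a open polyline drawn with `<polyline>`. Its stroke #008000 means score at S628, F2308. After flipping Y the toolpath is (302.3216,76.4145) → (174.9579,23.9881) → (295.7209,51.8539) → (152.0739,68.4187) → (255.4045,37.3005).

Shape 3 is a circle drawn with `<circle>`. Its stroke #ff8800 means cut at S831, F1035. After flipping Y the toolpath is (322.1360,23.3120) → (321.0805,28.6183) → (318.0747,33.1168) → (313.5762,36.1226) → (308.2699,37.1781) → (302.9636,36.1226) → (298.4651,33.1168) → (295.4593,28.6183) → (294.4038,23.3120) → (295.4593,18.0057) → (298.4651,13.5072) → (302.9636,10.5014) → (308.2699,9.4459) → (313.5762,10.5014) → (318.0747,13.5072) → (321.0805,18.0057) → (322.1360,23.3120), returning to the start.

G21
G90
G0 X242.8566 Y16.7267
M4 S831
G1 X238.5328 Y24.5617 F1035
G1 X246.3678 Y28.8855
G1 X250.6916 Y21.0505
G1 X242.8566 Y16.7267
M5
G0 X302.3216 Y76.4145
M4 S628
G1 X174.9579 Y23.9881 F2308
G1 X295.7209 Y51.8539
G1 X152.0739 Y68.4187
G1 X255.4045 Y37.3005
M5
G0 X322.1360 Y23.3120
M4 S831
G1 X321.0805 Y28.6183 F1035
G1 X318.0747 Y33.1168
G1 X313.5762 Y36.1226
G1 X308.2699 Y37.1781
G1 X302.9636 Y36.1226
G1 X298.4651 Y33.1168
G1 X295.4593 Y28.6183
G1 X294.4038 Y23.3120
G1 X295.4593 Y18.0057
G1 X298.4651 Y13.5072
G1 X302.9636 Y10.5014
G1 X308.2699 Y9.4459
G1 X313.5762 Y10.5014
G1 X318.0747 Y13.5072
G1 X321.0805 Y18.0057
G1 X322.1360 Y23.3120
M5
G0 X0.0000 Y0.0000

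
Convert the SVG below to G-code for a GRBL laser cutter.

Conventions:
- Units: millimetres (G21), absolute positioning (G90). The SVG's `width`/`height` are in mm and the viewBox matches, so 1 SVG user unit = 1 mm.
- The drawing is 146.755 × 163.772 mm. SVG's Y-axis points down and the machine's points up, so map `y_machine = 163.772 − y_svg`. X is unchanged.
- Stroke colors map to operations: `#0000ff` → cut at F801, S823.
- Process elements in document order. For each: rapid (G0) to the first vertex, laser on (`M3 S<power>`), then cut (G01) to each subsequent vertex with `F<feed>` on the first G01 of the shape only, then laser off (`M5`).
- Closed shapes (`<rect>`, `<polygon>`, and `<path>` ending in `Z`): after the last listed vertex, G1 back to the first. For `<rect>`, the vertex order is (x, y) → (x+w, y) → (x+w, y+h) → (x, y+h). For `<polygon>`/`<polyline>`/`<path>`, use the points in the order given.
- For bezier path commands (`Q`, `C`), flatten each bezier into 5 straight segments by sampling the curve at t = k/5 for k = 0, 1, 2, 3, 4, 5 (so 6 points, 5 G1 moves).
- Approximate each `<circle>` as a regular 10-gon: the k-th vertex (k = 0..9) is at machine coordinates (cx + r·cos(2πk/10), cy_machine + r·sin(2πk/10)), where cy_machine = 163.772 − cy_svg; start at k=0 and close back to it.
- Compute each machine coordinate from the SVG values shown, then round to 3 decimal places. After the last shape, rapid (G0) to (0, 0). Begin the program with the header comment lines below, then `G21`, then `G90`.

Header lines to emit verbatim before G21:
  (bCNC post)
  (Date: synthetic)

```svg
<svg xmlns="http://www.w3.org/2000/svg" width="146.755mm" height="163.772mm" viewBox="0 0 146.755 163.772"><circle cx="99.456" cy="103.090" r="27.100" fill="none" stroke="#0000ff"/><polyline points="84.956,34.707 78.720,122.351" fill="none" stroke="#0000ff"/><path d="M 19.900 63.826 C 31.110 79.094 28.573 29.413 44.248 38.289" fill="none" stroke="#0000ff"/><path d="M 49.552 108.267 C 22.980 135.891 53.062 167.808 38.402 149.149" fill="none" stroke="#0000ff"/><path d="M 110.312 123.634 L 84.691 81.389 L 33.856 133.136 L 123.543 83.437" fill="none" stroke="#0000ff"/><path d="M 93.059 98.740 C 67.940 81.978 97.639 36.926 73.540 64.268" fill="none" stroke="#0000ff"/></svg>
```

Since the viewBox matches the mm dimensions, user units are millimetres directly. The only transform is the Y-flip y_m = 163.772 − y_svg.

Shape 1 is a circle drawn with `<circle>`. Its stroke #0000ff means cut at S823, F801. After flipping Y the toolpath is (126.556,60.682) → (121.380,76.611) → (107.830,86.456) → (91.082,86.456) → (77.532,76.611) → (72.356,60.682) → (77.532,44.753) → (91.082,34.908) → (107.830,34.908) → (121.380,44.753) → (126.556,60.682), returning to the start.

Shape 2 is a line segment drawn with `<polyline>`. Its stroke #0000ff means cut at S823, F801. After flipping Y the toolpath is (84.956,129.065) → (78.720,41.421).

Shape 3 is a cubic bezier drawn with `<path>`. Its stroke #0000ff means cut at S823, F801. After flipping Y the toolpath is (19.900,99.946) → (25.232,97.591) → (28.799,104.896) → (32.134,115.931) → (36.773,124.770) → (44.248,125.483).

Shape 4 is a cubic bezier drawn with `<path>`. Its stroke #0000ff means cut at S823, F801. After flipping Y the toolpath is (49.552,55.505) → (39.596,38.854) → (38.370,23.807) → (41.007,12.997) → (42.640,9.058) → (38.402,14.623).

Shape 5 is a open polyline drawn with `<path>`. Its stroke #0000ff means cut at S823, F801. After flipping Y the toolpath is (110.312,40.138) → (84.691,82.383) → (33.856,30.636) → (123.543,80.335).

Shape 6 is a cubic bezier drawn with `<path>`. Its stroke #0000ff means cut at S823, F801. After flipping Y the toolpath is (93.059,65.032) → (83.697,77.679) → (82.277,92.282) → (83.587,104.009) → (82.413,108.027) → (73.540,99.504).

(bCNC post)
(Date: synthetic)
G21
G90
G0 X126.556 Y60.682
M3 S823
G01 X121.380 Y76.611 F801
G01 X107.830 Y86.456
G01 X91.082 Y86.456
G01 X77.532 Y76.611
G01 X72.356 Y60.682
G01 X77.532 Y44.753
G01 X91.082 Y34.908
G01 X107.830 Y34.908
G01 X121.380 Y44.753
G01 X126.556 Y60.682
M5
G0 X84.956 Y129.065
M3 S823
G01 X78.720 Y41.421 F801
M5
G0 X19.900 Y99.946
M3 S823
G01 X25.232 Y97.591 F801
G01 X28.799 Y104.896
G01 X32.134 Y115.931
G01 X36.773 Y124.770
G01 X44.248 Y125.483
M5
G0 X49.552 Y55.505
M3 S823
G01 X39.596 Y38.854 F801
G01 X38.370 Y23.807
G01 X41.007 Y12.997
G01 X42.640 Y9.058
G01 X38.402 Y14.623
M5
G0 X110.312 Y40.138
M3 S823
G01 X84.691 Y82.383 F801
G01 X33.856 Y30.636
G01 X123.543 Y80.335
M5
G0 X93.059 Y65.032
M3 S823
G01 X83.697 Y77.679 F801
G01 X82.277 Y92.282
G01 X83.587 Y104.009
G01 X82.413 Y108.027
G01 X73.540 Y99.504
M5
G0 X0.000 Y0.000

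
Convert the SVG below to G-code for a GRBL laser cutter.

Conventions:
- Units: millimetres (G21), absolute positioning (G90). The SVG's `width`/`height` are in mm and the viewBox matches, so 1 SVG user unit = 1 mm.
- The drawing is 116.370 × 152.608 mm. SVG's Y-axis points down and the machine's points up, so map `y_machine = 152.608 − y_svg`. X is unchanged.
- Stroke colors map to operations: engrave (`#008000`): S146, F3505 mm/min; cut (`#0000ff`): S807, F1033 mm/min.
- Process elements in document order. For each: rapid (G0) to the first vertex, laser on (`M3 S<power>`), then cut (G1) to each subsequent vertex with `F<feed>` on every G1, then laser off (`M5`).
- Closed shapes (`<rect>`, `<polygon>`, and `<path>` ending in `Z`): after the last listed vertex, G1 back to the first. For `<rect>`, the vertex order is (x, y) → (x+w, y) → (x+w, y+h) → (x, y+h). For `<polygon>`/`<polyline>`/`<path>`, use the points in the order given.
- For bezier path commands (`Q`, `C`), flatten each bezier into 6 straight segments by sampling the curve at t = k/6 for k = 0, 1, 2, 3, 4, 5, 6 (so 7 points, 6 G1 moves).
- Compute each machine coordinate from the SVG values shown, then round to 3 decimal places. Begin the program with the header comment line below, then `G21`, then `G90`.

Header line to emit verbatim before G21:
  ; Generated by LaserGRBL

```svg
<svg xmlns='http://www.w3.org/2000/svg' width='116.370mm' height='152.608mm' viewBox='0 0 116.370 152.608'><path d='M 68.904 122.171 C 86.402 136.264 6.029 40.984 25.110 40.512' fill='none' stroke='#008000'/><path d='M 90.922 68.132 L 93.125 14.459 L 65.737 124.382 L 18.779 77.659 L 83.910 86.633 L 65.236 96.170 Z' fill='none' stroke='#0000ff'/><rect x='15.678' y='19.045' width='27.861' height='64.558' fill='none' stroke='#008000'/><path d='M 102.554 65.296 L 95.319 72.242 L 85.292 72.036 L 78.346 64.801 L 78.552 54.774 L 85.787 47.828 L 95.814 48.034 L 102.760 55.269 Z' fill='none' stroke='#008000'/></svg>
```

Since the viewBox matches the mm dimensions, user units are millimetres directly. The only transform is the Y-flip y_m = 152.608 − y_svg.

Shape 1 is a cubic bezier drawn with `<path>`. Its stroke #008000 means engrave at S146, F3505. After flipping Y the toolpath is (68.904,30.437) → (70.411,31.560) → (61.087,45.239) → (46.413,65.805) → (31.872,87.584) → (22.944,104.905) → (25.110,112.096).

Shape 2 is a closed polygon drawn with `<path>`. Its stroke #0000ff means cut at S807, F1033. After flipping Y the toolpath is (90.922,84.476) → (93.125,138.149) → (65.737,28.226) → (18.779,74.949) → (83.910,65.975) → (65.236,56.438) → (90.922,84.476), returning to the start.

Shape 3 is a rectangle drawn with `<rect>`. Its stroke #008000 means engrave at S146, F3505. After flipping Y the toolpath is (15.678,133.563) → (43.539,133.563) → (43.539,69.005) → (15.678,69.005) → (15.678,133.563), returning to the start.

Shape 4 is a regular polygon drawn with `<path>`. Its stroke #008000 means engrave at S146, F3505. After flipping Y the toolpath is (102.554,87.312) → (95.319,80.366) → (85.292,80.572) → (78.346,87.807) → (78.552,97.834) → (85.787,104.780) → (95.814,104.574) → (102.760,97.339) → (102.554,87.312), returning to the start.

; Generated by LaserGRBL
G21
G90
G0 X68.904 Y30.437
M3 S146
G1 X70.411 Y31.560 F3505
G1 X61.087 Y45.239 F3505
G1 X46.413 Y65.805 F3505
G1 X31.872 Y87.584 F3505
G1 X22.944 Y104.905 F3505
G1 X25.110 Y112.096 F3505
M5
G0 X90.922 Y84.476
M3 S807
G1 X93.125 Y138.149 F1033
G1 X65.737 Y28.226 F1033
G1 X18.779 Y74.949 F1033
G1 X83.910 Y65.975 F1033
G1 X65.236 Y56.438 F1033
G1 X90.922 Y84.476 F1033
M5
G0 X15.678 Y133.563
M3 S146
G1 X43.539 Y133.563 F3505
G1 X43.539 Y69.005 F3505
G1 X15.678 Y69.005 F3505
G1 X15.678 Y133.563 F3505
M5
G0 X102.554 Y87.312
M3 S146
G1 X95.319 Y80.366 F3505
G1 X85.292 Y80.572 F3505
G1 X78.346 Y87.807 F3505
G1 X78.552 Y97.834 F3505
G1 X85.787 Y104.780 F3505
G1 X95.814 Y104.574 F3505
G1 X102.760 Y97.339 F3505
G1 X102.554 Y87.312 F3505
M5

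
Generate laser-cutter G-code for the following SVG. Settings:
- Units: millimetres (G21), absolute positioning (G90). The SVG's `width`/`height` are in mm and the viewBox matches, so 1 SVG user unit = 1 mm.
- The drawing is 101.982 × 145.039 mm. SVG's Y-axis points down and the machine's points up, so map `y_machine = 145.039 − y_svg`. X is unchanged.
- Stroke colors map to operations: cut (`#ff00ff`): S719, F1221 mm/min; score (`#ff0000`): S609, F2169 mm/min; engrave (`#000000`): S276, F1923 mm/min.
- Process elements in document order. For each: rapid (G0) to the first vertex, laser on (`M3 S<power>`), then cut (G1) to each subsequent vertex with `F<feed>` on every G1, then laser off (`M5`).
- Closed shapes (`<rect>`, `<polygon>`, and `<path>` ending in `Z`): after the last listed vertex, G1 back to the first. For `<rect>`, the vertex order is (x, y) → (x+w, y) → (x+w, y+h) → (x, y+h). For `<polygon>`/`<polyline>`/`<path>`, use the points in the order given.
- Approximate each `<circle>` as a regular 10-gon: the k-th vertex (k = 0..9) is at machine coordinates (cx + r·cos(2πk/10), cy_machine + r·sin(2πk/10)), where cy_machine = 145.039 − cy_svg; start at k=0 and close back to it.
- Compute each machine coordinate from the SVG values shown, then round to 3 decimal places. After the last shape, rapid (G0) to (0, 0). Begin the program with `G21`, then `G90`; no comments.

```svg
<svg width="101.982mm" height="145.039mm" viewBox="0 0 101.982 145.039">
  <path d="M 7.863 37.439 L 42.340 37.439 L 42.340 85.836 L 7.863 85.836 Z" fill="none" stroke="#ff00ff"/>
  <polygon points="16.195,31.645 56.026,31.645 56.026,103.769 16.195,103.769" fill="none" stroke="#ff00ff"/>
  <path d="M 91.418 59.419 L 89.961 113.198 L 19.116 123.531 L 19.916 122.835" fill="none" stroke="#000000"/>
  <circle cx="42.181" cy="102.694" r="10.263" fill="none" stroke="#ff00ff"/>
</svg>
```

1 u = 1 mm; y_m = 145.039 − y.

[1] `<path>` rectangle, #ff00ff→cut S719 F1221: (7.863,107.600) → (42.340,107.600) → (42.340,59.203) → (7.863,59.203) → (7.863,107.600) (closed)

[2] `<polygon>` rectangle, #ff00ff→cut S719 F1221: (16.195,113.394) → (56.026,113.394) → (56.026,41.270) → (16.195,41.270) → (16.195,113.394) (closed)

[3] `<path>` open polyline, #000000→engrave S276 F1923: (91.418,85.620) → (89.961,31.841) → (19.116,21.508) → (19.916,22.204)

[4] `<circle>` circle, #ff00ff→cut S719 F1221: (52.444,42.345) → (50.484,48.377) → (45.352,52.106) → (39.010,52.106) → (33.878,48.377) → (31.918,42.345) → (33.878,36.313) → (39.010,32.584) → (45.352,32.584) → (50.484,36.313) → (52.444,42.345) (closed)

G21
G90
G0 X7.863 Y107.600
M3 S719
G1 X42.340 Y107.600 F1221
G1 X42.340 Y59.203 F1221
G1 X7.863 Y59.203 F1221
G1 X7.863 Y107.600 F1221
M5
G0 X16.195 Y113.394
M3 S719
G1 X56.026 Y113.394 F1221
G1 X56.026 Y41.270 F1221
G1 X16.195 Y41.270 F1221
G1 X16.195 Y113.394 F1221
M5
G0 X91.418 Y85.620
M3 S276
G1 X89.961 Y31.841 F1923
G1 X19.116 Y21.508 F1923
G1 X19.916 Y22.204 F1923
M5
G0 X52.444 Y42.345
M3 S719
G1 X50.484 Y48.377 F1221
G1 X45.352 Y52.106 F1221
G1 X39.010 Y52.106 F1221
G1 X33.878 Y48.377 F1221
G1 X31.918 Y42.345 F1221
G1 X33.878 Y36.313 F1221
G1 X39.010 Y32.584 F1221
G1 X45.352 Y32.584 F1221
G1 X50.484 Y36.313 F1221
G1 X52.444 Y42.345 F1221
M5
G0 X0.000 Y0.000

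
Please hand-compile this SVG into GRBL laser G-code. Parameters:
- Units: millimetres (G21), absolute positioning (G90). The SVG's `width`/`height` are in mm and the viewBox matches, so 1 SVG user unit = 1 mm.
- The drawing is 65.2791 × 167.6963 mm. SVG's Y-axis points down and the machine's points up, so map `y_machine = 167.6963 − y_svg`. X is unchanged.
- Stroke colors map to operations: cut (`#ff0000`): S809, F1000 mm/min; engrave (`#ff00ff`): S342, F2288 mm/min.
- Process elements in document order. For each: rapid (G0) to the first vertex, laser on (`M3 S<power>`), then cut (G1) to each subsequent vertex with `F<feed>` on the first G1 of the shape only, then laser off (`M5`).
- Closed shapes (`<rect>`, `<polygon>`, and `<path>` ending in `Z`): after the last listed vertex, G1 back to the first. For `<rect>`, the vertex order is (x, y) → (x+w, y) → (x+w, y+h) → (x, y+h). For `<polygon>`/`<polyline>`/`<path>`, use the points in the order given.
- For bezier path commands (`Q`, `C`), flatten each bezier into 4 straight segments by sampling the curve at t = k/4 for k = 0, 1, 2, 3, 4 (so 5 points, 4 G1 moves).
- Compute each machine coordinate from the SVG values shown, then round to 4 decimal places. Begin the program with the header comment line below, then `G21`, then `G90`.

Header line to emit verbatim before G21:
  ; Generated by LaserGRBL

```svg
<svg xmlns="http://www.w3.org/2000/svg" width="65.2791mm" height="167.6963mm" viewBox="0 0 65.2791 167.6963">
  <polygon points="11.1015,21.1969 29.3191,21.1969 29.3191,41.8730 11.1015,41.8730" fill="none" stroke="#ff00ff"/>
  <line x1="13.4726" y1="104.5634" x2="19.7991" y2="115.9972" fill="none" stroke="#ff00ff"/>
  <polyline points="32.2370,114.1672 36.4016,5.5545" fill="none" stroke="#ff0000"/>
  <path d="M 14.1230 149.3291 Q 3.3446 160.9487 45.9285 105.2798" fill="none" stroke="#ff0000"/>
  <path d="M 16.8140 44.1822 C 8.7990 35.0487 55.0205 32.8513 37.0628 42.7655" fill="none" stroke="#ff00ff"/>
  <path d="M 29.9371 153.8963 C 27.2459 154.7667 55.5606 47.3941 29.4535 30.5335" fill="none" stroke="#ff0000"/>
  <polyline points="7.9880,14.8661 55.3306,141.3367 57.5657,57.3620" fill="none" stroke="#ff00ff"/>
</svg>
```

viewBox `0 0 65.2791 167.6963` with mm width/height → 1 unit = 1 mm. Flip: y_m = 167.6963 − y_svg.

**Shape 1** — `<polygon>` rectangle, stroke `#ff00ff` → engrave (S342, F2288). Machine vertices: (11.1015,146.4994) → (29.3191,146.4994) → (29.3191,125.8233) → (11.1015,125.8233) → (11.1015,146.4994). Closed: final G1 returns to the first vertex.

**Shape 2** — `<line>` line segment, stroke `#ff00ff` → engrave (S342, F2288). Machine vertices: (13.4726,63.1329) → (19.7991,51.6991). Open path.

**Shape 3** — `<polyline>` line segment, stroke `#ff0000` → cut (S809, F1000). Machine vertices: (32.2370,53.5291) → (36.4016,162.1418). Open path.

**Shape 4** — `<path>` quadratic bezier, stroke `#ff0000` → cut (S809, F1000). Control points (SVG): P0=(14.1230,149.3291), P1=(3.3446,160.9487), P2=(45.9285,105.2798); sampled at t=k/4. Machine vertices: (14.1230,18.3672) → (12.0689,16.7629) → (16.6852,23.5697) → (27.9717,38.7876) → (45.9285,62.4165). Open path.

**Shape 5** — `<path>` cubic bezier, stroke `#ff00ff` → engrave (S342, F2288). Control points (SVG): P0=(16.8140,44.1822), P1=(8.7990,35.0487), P2=(55.0205,32.8513), P3=(37.0628,42.7655); sampled at t=k/4. Machine vertices: (16.8140,123.5141) → (19.1218,128.9828) → (30.6669,131.3653) → (40.3477,130.1764) → (37.0628,124.9308). Open path.

**Shape 6** — `<path>` cubic bezier, stroke `#ff0000` → cut (S809, F1000). Control points (SVG): P0=(29.9371,153.8963), P1=(27.2459,154.7667), P2=(55.5606,47.3941), P3=(29.4535,30.5335); sampled at t=k/4. Machine vertices: (29.9371,13.8000) → (32.3975,30.3372) → (38.4763,68.8323) → (40.1645,110.6519) → (29.4535,137.1628). Open path.

**Shape 7** — `<polyline>` open polyline, stroke `#ff00ff` → engrave (S342, F2288). Machine vertices: (7.9880,152.8302) → (55.3306,26.3596) → (57.5657,110.3343). Open path.

; Generated by LaserGRBL
G21
G90
G0 X11.1015 Y146.4994
M3 S342
G1 X29.3191 Y146.4994 F2288
G1 X29.3191 Y125.8233
G1 X11.1015 Y125.8233
G1 X11.1015 Y146.4994
M5
G0 X13.4726 Y63.1329
M3 S342
G1 X19.7991 Y51.6991 F2288
M5
G0 X32.2370 Y53.5291
M3 S809
G1 X36.4016 Y162.1418 F1000
M5
G0 X14.1230 Y18.3672
M3 S809
G1 X12.0689 Y16.7629 F1000
G1 X16.6852 Y23.5697
G1 X27.9717 Y38.7876
G1 X45.9285 Y62.4165
M5
G0 X16.8140 Y123.5141
M3 S342
G1 X19.1218 Y128.9828 F2288
G1 X30.6669 Y131.3653
G1 X40.3477 Y130.1764
G1 X37.0628 Y124.9308
M5
G0 X29.9371 Y13.8000
M3 S809
G1 X32.3975 Y30.3372 F1000
G1 X38.4763 Y68.8323
G1 X40.1645 Y110.6519
G1 X29.4535 Y137.1628
M5
G0 X7.9880 Y152.8302
M3 S342
G1 X55.3306 Y26.3596 F2288
G1 X57.5657 Y110.3343
M5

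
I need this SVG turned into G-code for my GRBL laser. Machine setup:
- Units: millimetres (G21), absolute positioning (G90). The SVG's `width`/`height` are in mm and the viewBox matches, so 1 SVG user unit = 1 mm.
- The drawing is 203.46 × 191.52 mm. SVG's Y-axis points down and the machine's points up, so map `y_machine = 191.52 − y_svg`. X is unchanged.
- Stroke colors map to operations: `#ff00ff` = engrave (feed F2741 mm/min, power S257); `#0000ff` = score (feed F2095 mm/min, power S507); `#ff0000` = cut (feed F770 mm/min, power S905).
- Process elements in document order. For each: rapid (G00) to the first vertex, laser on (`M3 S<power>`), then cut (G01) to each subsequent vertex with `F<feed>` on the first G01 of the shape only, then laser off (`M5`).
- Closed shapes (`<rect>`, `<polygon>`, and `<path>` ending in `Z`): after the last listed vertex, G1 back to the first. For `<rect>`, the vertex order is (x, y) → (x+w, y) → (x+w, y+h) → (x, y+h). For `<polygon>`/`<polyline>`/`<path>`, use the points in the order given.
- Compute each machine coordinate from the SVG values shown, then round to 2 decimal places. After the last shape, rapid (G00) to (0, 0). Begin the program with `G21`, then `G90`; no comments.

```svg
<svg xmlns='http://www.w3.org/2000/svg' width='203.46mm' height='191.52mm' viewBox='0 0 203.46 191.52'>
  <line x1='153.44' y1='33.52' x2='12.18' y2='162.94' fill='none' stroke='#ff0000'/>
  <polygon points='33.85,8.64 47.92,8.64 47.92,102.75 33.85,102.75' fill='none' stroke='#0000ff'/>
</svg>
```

viewBox `0 0 203.46 191.52` with mm width/height → 1 unit = 1 mm. Flip: y_m = 191.52 − y_svg.

**Shape 1** — `<line>` line segment, stroke `#ff0000` → cut (S905, F770). Machine vertices: (153.44,158.00) → (12.18,28.58). Open path.

**Shape 2** — `<polygon>` rectangle, stroke `#0000ff` → score (S507, F2095). Machine vertices: (33.85,182.88) → (47.92,182.88) → (47.92,88.77) → (33.85,88.77) → (33.85,182.88). Closed: final G1 returns to the first vertex.

G21
G90
G00 X153.44 Y158.00
M3 S905
G01 X12.18 Y28.58 F770
M5
G00 X33.85 Y182.88
M3 S507
G01 X47.92 Y182.88 F2095
G01 X47.92 Y88.77
G01 X33.85 Y88.77
G01 X33.85 Y182.88
M5
G00 X0.00 Y0.00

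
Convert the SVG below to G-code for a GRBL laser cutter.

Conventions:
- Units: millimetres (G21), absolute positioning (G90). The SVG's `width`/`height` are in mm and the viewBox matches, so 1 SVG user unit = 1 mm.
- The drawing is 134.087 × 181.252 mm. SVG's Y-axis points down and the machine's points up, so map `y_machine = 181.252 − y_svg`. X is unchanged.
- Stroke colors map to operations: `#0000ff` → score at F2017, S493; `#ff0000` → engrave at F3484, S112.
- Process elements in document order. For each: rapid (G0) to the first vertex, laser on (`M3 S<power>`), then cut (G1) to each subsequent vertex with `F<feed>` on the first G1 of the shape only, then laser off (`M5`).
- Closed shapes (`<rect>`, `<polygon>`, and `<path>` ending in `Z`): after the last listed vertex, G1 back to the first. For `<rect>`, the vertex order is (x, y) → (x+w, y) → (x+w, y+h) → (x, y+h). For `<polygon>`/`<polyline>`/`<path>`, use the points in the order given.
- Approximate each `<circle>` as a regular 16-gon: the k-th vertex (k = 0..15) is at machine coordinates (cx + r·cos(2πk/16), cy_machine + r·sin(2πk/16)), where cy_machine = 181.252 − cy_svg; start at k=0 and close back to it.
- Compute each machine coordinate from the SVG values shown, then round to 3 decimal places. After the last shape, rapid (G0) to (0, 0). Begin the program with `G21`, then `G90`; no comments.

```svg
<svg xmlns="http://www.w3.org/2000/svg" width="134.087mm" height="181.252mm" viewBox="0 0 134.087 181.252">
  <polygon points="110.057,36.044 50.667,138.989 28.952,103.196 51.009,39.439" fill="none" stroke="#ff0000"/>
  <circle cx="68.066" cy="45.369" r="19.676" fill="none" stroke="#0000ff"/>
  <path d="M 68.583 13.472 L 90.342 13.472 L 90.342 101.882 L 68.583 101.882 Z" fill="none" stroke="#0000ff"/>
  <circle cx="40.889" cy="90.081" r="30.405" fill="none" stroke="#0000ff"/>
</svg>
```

G21
G90
G0 X110.057 Y145.208
M3 S112
G1 X50.667 Y42.263 F3484
G1 X28.952 Y78.056
G1 X51.009 Y141.813
G1 X110.057 Y145.208
M5
G0 X87.742 Y135.883
M3 S493
G1 X86.244 Y143.413 F2017
G1 X81.979 Y149.796
G1 X75.596 Y154.061
G1 X68.066 Y155.559
G1 X60.536 Y154.061
G1 X54.153 Y149.796
G1 X49.888 Y143.413
G1 X48.390 Y135.883
G1 X49.888 Y128.353
G1 X54.153 Y121.970
G1 X60.536 Y117.705
G1 X68.066 Y116.207
G1 X75.596 Y117.705
G1 X81.979 Y121.970
G1 X86.244 Y128.353
G1 X87.742 Y135.883
M5
G0 X68.583 Y167.780
M3 S493
G1 X90.342 Y167.780 F2017
G1 X90.342 Y79.370
G1 X68.583 Y79.370
G1 X68.583 Y167.780
M5
G0 X71.294 Y91.171
M3 S493
G1 X68.980 Y102.806 F2017
G1 X62.389 Y112.671
G1 X52.524 Y119.262
G1 X40.889 Y121.576
G1 X29.254 Y119.262
G1 X19.389 Y112.671
G1 X12.798 Y102.806
G1 X10.484 Y91.171
G1 X12.798 Y79.536
G1 X19.389 Y69.671
G1 X29.254 Y63.080
G1 X40.889 Y60.766
G1 X52.524 Y63.080
G1 X62.389 Y69.671
G1 X68.980 Y79.536
G1 X71.294 Y91.171
M5
G0 X0.000 Y0.000

1 u = 1 mm; y_m = 181.252 − y.

[1] `<polygon>` closed polygon, #ff0000→engrave S112 F3484: (110.057,145.208) → (50.667,42.263) → (28.952,78.056) → (51.009,141.813) → (110.057,145.208) (closed)

[2] `<circle>` circle, #0000ff→score S493 F2017: (87.742,135.883) → (86.244,143.413) → (81.979,149.796) → (75.596,154.061) → (68.066,155.559) → (60.536,154.061) → (54.153,149.796) → (49.888,143.413) → (48.390,135.883) → (49.888,128.353) → (54.153,121.970) → (60.536,117.705) → (68.066,116.207) → (75.596,117.705) → (81.979,121.970) → (86.244,128.353) → (87.742,135.883) (closed)

[3] `<path>` rectangle, #0000ff→score S493 F2017: (68.583,167.780) → (90.342,167.780) → (90.342,79.370) → (68.583,79.370) → (68.583,167.780) (closed)

[4] `<circle>` circle, #0000ff→score S493 F2017: (71.294,91.171) → (68.980,102.806) → (62.389,112.671) → (52.524,119.262) → (40.889,121.576) → (29.254,119.262) → (19.389,112.671) → (12.798,102.806) → (10.484,91.171) → (12.798,79.536) → (19.389,69.671) → (29.254,63.080) → (40.889,60.766) → (52.524,63.080) → (62.389,69.671) → (68.980,79.536) → (71.294,91.171) (closed)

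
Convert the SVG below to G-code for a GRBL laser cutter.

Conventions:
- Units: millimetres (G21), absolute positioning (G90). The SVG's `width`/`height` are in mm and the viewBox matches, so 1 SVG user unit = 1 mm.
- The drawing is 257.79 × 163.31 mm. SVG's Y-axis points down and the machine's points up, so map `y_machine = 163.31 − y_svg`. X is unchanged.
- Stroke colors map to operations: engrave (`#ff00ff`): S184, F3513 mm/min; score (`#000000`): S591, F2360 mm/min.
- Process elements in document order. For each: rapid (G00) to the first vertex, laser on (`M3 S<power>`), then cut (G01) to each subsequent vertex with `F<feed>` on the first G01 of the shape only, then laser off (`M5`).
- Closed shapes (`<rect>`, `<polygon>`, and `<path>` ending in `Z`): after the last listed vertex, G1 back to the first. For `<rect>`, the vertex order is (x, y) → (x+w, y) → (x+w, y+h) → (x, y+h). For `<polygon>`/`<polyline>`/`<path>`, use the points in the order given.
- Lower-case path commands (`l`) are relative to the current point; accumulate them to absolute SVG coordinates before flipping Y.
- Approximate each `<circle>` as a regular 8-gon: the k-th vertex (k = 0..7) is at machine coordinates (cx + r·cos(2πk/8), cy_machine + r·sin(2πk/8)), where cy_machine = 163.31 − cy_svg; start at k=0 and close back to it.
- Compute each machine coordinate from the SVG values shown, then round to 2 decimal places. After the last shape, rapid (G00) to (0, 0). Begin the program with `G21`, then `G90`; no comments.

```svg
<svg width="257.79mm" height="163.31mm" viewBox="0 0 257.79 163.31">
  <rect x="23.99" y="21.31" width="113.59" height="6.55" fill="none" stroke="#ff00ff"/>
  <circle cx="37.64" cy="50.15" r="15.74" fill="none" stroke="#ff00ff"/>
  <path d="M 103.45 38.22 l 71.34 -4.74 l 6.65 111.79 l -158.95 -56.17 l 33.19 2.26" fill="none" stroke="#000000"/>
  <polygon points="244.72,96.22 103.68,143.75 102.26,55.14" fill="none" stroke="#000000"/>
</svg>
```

viewBox `0 0 257.79 163.31` with mm width/height → 1 unit = 1 mm. Flip: y_m = 163.31 − y_svg.

**Shape 1** — `<rect>` rectangle, stroke `#ff00ff` → engrave (S184, F3513). Machine vertices: (23.99,142.00) → (137.58,142.00) → (137.58,135.45) → (23.99,135.45) → (23.99,142.00). Closed: final G1 returns to the first vertex.

**Shape 2** — `<circle>` circle, stroke `#ff00ff` → engrave (S184, F3513). Machine vertices: (53.38,113.16) → (48.77,124.29) → (37.64,128.90) → (26.51,124.29) → (21.90,113.16) → (26.51,102.03) → (37.64,97.42) → (48.77,102.03) → (53.38,113.16). Closed: final G1 returns to the first vertex.

**Shape 3** — `<path>` open polyline, stroke `#000000` → score (S591, F2360). Machine vertices: (103.45,125.09) → (174.79,129.83) → (181.44,18.04) → (22.49,74.21) → (55.68,71.95). Open path.

**Shape 4** — `<polygon>` closed polygon, stroke `#000000` → score (S591, F2360). Machine vertices: (244.72,67.09) → (103.68,19.56) → (102.26,108.17) → (244.72,67.09). Closed: final G1 returns to the first vertex.

G21
G90
G00 X23.99 Y142.00
M3 S184
G01 X137.58 Y142.00 F3513
G01 X137.58 Y135.45
G01 X23.99 Y135.45
G01 X23.99 Y142.00
M5
G00 X53.38 Y113.16
M3 S184
G01 X48.77 Y124.29 F3513
G01 X37.64 Y128.90
G01 X26.51 Y124.29
G01 X21.90 Y113.16
G01 X26.51 Y102.03
G01 X37.64 Y97.42
G01 X48.77 Y102.03
G01 X53.38 Y113.16
M5
G00 X103.45 Y125.09
M3 S591
G01 X174.79 Y129.83 F2360
G01 X181.44 Y18.04
G01 X22.49 Y74.21
G01 X55.68 Y71.95
M5
G00 X244.72 Y67.09
M3 S591
G01 X103.68 Y19.56 F2360
G01 X102.26 Y108.17
G01 X244.72 Y67.09
M5
G00 X0.00 Y0.00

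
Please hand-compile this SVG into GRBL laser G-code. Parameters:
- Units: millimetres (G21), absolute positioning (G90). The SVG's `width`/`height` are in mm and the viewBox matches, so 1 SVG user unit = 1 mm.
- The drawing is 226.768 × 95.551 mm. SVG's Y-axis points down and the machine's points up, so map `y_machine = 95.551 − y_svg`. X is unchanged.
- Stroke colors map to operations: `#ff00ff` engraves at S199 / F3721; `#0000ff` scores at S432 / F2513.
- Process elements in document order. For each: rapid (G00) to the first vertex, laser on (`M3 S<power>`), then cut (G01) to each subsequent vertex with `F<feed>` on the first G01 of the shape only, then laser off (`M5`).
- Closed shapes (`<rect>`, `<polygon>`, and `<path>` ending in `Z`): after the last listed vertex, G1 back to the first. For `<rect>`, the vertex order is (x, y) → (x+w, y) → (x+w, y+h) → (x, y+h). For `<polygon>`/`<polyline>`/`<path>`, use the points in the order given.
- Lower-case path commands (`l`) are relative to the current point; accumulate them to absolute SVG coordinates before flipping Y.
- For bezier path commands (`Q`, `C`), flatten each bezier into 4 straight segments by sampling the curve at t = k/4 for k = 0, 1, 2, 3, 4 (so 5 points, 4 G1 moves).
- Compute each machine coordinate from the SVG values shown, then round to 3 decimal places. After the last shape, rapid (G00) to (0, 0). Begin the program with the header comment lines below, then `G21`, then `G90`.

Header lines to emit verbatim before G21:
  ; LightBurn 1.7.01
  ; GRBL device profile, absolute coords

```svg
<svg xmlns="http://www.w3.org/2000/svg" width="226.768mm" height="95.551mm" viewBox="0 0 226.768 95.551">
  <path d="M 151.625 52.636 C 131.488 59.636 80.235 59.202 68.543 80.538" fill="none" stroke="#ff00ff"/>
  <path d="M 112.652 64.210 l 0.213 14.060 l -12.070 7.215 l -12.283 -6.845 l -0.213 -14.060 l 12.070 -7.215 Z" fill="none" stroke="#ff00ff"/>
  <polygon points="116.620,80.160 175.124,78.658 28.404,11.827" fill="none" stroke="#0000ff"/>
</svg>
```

1 u = 1 mm; y_m = 95.551 − y.

[1] `<path>` cubic bezier, #ff00ff→engrave S199 F3721: (151.625,42.915) → (131.792,38.603) → (106.917,34.340) → (83.625,27.389) → (68.543,15.013)

[2] `<path>` regular polygon, #ff00ff→engrave S199 F3721: (112.652,31.341) → (112.865,17.281) → (100.795,10.066) → (88.512,16.911) → (88.299,30.971) → (100.369,38.186) → (112.652,31.341) (closed)

[3] `<polygon>` closed polygon, #0000ff→score S432 F2513: (116.620,15.391) → (175.124,16.893) → (28.404,83.724) → (116.620,15.391) (closed)

; LightBurn 1.7.01
; GRBL device profile, absolute coords
G21
G90
G00 X151.625 Y42.915
M3 S199
G01 X131.792 Y38.603 F3721
G01 X106.917 Y34.340
G01 X83.625 Y27.389
G01 X68.543 Y15.013
M5
G00 X112.652 Y31.341
M3 S199
G01 X112.865 Y17.281 F3721
G01 X100.795 Y10.066
G01 X88.512 Y16.911
G01 X88.299 Y30.971
G01 X100.369 Y38.186
G01 X112.652 Y31.341
M5
G00 X116.620 Y15.391
M3 S432
G01 X175.124 Y16.893 F2513
G01 X28.404 Y83.724
G01 X116.620 Y15.391
M5
G00 X0.000 Y0.000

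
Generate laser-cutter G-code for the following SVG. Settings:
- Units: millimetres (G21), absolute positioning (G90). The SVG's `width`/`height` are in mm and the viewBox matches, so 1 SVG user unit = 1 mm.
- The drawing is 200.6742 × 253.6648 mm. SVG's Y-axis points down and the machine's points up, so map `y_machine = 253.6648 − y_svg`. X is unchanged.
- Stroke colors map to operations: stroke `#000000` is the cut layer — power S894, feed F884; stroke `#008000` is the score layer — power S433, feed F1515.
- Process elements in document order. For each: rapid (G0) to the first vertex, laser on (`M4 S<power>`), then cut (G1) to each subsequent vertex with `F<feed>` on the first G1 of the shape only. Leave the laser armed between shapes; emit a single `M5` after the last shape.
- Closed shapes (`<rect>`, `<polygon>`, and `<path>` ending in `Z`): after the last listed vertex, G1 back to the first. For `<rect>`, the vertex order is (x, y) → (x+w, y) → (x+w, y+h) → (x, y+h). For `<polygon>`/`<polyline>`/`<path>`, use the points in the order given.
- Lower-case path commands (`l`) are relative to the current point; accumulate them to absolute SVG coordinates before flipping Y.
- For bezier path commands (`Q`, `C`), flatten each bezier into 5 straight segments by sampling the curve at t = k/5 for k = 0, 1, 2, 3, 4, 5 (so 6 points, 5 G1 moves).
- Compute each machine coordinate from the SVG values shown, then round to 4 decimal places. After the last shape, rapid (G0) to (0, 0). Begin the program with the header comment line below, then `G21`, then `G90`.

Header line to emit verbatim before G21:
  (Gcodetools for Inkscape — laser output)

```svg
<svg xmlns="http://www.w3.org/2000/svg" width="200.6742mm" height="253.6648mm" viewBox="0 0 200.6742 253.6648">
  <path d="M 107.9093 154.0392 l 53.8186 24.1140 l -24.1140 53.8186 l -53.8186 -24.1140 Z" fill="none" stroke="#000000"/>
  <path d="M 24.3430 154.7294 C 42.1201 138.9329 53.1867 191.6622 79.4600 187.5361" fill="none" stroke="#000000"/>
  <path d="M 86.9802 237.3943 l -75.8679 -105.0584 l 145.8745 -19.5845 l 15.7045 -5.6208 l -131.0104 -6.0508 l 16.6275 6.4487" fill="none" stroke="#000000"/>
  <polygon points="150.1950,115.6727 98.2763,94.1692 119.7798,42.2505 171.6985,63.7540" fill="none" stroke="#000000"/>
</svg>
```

(Gcodetools for Inkscape — laser output)
G21
G90
G0 X107.9093 Y99.6256
M4 S894
G1 X161.7279 Y75.5116 F884
G1 X137.6139 Y21.6930
G1 X83.7953 Y45.8070
G1 X107.9093 Y99.6256
G0 X24.3430 Y98.9354
M4 S894
G1 X34.3793 Y101.1933 F884
G1 X43.8572 Y93.0232
G1 X53.8286 Y80.4436
G1 X65.3455 Y69.4726
G1 X79.4600 Y66.1287
G0 X86.9802 Y16.2705
M4 S894
G1 X11.1123 Y121.3289 F884
G1 X156.9868 Y140.9134
G1 X172.6913 Y146.5342
G1 X41.6809 Y152.5850
G1 X58.3084 Y146.1363
G0 X150.1950 Y137.9921
M4 S894
G1 X98.2763 Y159.4956 F884
G1 X119.7798 Y211.4143
G1 X171.6985 Y189.9108
G1 X150.1950 Y137.9921
M5
G0 X0.0000 Y0.0000

Since the viewBox matches the mm dimensions, user units are millimetres directly. The only transform is the Y-flip y_m = 253.6648 − y_svg.

Shape 1 is a regular polygon drawn with `<path>`. Its stroke #000000 means cut at S894, F884. After flipping Y the toolpath is (107.9093,99.6256) → (161.7279,75.5116) → (137.6139,21.6930) → (83.7953,45.8070) → (107.9093,99.6256), returning to the start.

Shape 2 is a cubic bezier drawn with `<path>`. Its stroke #000000 means cut at S894, F884. After flipping Y the toolpath is (24.3430,98.9354) → (34.3793,101.1933) → (43.8572,93.0232) → (53.8286,80.4436) → (65.3455,69.4726) → (79.4600,66.1287).

Shape 3 is a open polyline drawn with `<path>`. Its stroke #000000 means cut at S894, F884. After flipping Y the toolpath is (86.9802,16.2705) → (11.1123,121.3289) → (156.9868,140.9134) → (172.6913,146.5342) → (41.6809,152.5850) → (58.3084,146.1363).

Shape 4 is a regular polygon drawn with `<polygon>`. Its stroke #000000 means cut at S894, F884. After flipping Y the toolpath is (150.1950,137.9921) → (98.2763,159.4956) → (119.7798,211.4143) → (171.6985,189.9108) → (150.1950,137.9921), returning to the start.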